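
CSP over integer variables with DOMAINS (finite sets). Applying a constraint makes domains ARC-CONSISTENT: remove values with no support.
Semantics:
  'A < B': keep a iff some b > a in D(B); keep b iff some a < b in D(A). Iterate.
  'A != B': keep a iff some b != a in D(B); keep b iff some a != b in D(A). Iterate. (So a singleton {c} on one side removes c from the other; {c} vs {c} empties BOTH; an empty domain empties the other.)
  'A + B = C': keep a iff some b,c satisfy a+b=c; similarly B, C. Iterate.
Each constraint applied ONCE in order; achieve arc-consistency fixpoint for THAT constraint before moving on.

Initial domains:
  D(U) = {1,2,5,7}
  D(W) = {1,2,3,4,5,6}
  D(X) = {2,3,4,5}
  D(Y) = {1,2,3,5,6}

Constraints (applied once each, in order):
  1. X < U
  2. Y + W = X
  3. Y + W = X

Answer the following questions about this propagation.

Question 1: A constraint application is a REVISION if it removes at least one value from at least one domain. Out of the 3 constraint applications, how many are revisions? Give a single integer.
Answer: 2

Derivation:
Constraint 1 (X < U) on D(X)={2,3,4,5} D(U)={1,2,5,7}: U {1,2,5,7}->{5,7} => REVISION
Constraint 2 (Y + W = X) on D(Y)={1,2,3,5,6} D(W)={1,2,3,4,5,6} D(X)={2,3,4,5}: Y {1,2,3,5,6}->{1,2,3}; W {1,2,3,4,5,6}->{1,2,3,4} => REVISION
Constraint 3 (Y + W = X) on D(Y)={1,2,3} D(W)={1,2,3,4} D(X)={2,3,4,5}: no change => not a revision
Total revisions = 2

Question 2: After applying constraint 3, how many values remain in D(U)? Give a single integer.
Answer: 2

Derivation:
Constraint 1 (X < U) on D(X)={2,3,4,5} D(U)={1,2,5,7}: U {1,2,5,7}->{5,7}
Constraint 2 (Y + W = X) on D(Y)={1,2,3,5,6} D(W)={1,2,3,4,5,6} D(X)={2,3,4,5}: Y {1,2,3,5,6}->{1,2,3}; W {1,2,3,4,5,6}->{1,2,3,4}
Constraint 3 (Y + W = X) on D(Y)={1,2,3} D(W)={1,2,3,4} D(X)={2,3,4,5}: no change
So after constraint 3: D(U)={5,7}, size = 2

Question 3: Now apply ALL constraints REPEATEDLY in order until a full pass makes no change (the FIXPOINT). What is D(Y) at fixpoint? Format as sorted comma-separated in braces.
Answer: {1,2,3}

Derivation:
pass 0 (initial): D(Y)={1,2,3,5,6}
pass 1: U {1,2,5,7}->{5,7}; W {1,2,3,4,5,6}->{1,2,3,4}; Y {1,2,3,5,6}->{1,2,3}
pass 2: no change
Fixpoint after 2 passes: D(Y) = {1,2,3}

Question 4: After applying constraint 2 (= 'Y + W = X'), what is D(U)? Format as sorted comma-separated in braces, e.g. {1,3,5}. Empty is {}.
Answer: {5,7}

Derivation:
Constraint 1 (X < U) on D(X)={2,3,4,5} D(U)={1,2,5,7}: U {1,2,5,7}->{5,7}
Constraint 2 (Y + W = X) on D(Y)={1,2,3,5,6} D(W)={1,2,3,4,5,6} D(X)={2,3,4,5}: Y {1,2,3,5,6}->{1,2,3}; W {1,2,3,4,5,6}->{1,2,3,4}
So after constraint 2: D(U) = {5,7}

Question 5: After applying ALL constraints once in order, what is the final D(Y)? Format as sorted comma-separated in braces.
Constraint 1 (X < U) on D(X)={2,3,4,5} D(U)={1,2,5,7}: U {1,2,5,7}->{5,7}
Constraint 2 (Y + W = X) on D(Y)={1,2,3,5,6} D(W)={1,2,3,4,5,6} D(X)={2,3,4,5}: Y {1,2,3,5,6}->{1,2,3}; W {1,2,3,4,5,6}->{1,2,3,4}
Constraint 3 (Y + W = X) on D(Y)={1,2,3} D(W)={1,2,3,4} D(X)={2,3,4,5}: no change
So after all 3 constraints: D(Y) = {1,2,3}

Answer: {1,2,3}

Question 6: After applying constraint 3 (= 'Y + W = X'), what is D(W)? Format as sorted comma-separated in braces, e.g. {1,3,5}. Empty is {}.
Constraint 1 (X < U) on D(X)={2,3,4,5} D(U)={1,2,5,7}: U {1,2,5,7}->{5,7}
Constraint 2 (Y + W = X) on D(Y)={1,2,3,5,6} D(W)={1,2,3,4,5,6} D(X)={2,3,4,5}: Y {1,2,3,5,6}->{1,2,3}; W {1,2,3,4,5,6}->{1,2,3,4}
Constraint 3 (Y + W = X) on D(Y)={1,2,3} D(W)={1,2,3,4} D(X)={2,3,4,5}: no change
So after constraint 3: D(W) = {1,2,3,4}

Answer: {1,2,3,4}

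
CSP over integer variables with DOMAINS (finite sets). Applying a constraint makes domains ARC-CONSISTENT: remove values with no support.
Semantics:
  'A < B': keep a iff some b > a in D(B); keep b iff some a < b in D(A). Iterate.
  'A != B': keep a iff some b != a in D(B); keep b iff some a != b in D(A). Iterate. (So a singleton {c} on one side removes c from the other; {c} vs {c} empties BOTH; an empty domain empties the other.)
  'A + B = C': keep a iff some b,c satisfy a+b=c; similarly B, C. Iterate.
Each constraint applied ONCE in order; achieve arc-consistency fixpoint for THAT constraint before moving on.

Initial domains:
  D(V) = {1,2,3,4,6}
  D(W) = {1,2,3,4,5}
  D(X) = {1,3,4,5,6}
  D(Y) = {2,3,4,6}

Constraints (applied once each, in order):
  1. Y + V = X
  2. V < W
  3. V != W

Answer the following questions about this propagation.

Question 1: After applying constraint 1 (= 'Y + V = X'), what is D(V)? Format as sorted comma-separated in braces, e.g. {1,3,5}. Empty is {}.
Constraint 1 (Y + V = X) on D(Y)={2,3,4,6} D(V)={1,2,3,4,6} D(X)={1,3,4,5,6}: Y {2,3,4,6}->{2,3,4}; V {1,2,3,4,6}->{1,2,3,4}; X {1,3,4,5,6}->{3,4,5,6}
So after constraint 1: D(V) = {1,2,3,4}

Answer: {1,2,3,4}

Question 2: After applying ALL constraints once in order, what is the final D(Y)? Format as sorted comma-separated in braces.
Answer: {2,3,4}

Derivation:
Constraint 1 (Y + V = X) on D(Y)={2,3,4,6} D(V)={1,2,3,4,6} D(X)={1,3,4,5,6}: Y {2,3,4,6}->{2,3,4}; V {1,2,3,4,6}->{1,2,3,4}; X {1,3,4,5,6}->{3,4,5,6}
Constraint 2 (V < W) on D(V)={1,2,3,4} D(W)={1,2,3,4,5}: W {1,2,3,4,5}->{2,3,4,5}
Constraint 3 (V != W) on D(V)={1,2,3,4} D(W)={2,3,4,5}: no change
So after all 3 constraints: D(Y) = {2,3,4}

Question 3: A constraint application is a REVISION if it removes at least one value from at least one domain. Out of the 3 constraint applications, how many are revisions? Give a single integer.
Answer: 2

Derivation:
Constraint 1 (Y + V = X) on D(Y)={2,3,4,6} D(V)={1,2,3,4,6} D(X)={1,3,4,5,6}: Y {2,3,4,6}->{2,3,4}; V {1,2,3,4,6}->{1,2,3,4}; X {1,3,4,5,6}->{3,4,5,6} => REVISION
Constraint 2 (V < W) on D(V)={1,2,3,4} D(W)={1,2,3,4,5}: W {1,2,3,4,5}->{2,3,4,5} => REVISION
Constraint 3 (V != W) on D(V)={1,2,3,4} D(W)={2,3,4,5}: no change => not a revision
Total revisions = 2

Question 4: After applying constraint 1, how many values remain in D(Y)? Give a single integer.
Answer: 3

Derivation:
Constraint 1 (Y + V = X) on D(Y)={2,3,4,6} D(V)={1,2,3,4,6} D(X)={1,3,4,5,6}: Y {2,3,4,6}->{2,3,4}; V {1,2,3,4,6}->{1,2,3,4}; X {1,3,4,5,6}->{3,4,5,6}
So after constraint 1: D(Y)={2,3,4}, size = 3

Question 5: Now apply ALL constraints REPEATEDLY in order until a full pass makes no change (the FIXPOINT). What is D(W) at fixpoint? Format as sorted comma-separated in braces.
Answer: {2,3,4,5}

Derivation:
pass 0 (initial): D(W)={1,2,3,4,5}
pass 1: V {1,2,3,4,6}->{1,2,3,4}; W {1,2,3,4,5}->{2,3,4,5}; X {1,3,4,5,6}->{3,4,5,6}; Y {2,3,4,6}->{2,3,4}
pass 2: no change
Fixpoint after 2 passes: D(W) = {2,3,4,5}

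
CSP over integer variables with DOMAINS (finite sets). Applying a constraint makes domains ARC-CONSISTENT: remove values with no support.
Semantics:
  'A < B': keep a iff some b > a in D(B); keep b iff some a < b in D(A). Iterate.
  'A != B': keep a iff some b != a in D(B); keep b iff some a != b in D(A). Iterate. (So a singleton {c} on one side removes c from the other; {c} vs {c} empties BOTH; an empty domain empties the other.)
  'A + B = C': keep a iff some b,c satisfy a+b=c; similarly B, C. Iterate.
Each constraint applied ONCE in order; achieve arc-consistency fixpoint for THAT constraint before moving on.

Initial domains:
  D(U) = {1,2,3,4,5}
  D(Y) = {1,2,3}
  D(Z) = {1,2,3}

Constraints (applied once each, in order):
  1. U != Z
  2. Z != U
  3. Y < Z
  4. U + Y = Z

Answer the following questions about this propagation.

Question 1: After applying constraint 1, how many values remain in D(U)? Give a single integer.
Constraint 1 (U != Z) on D(U)={1,2,3,4,5} D(Z)={1,2,3}: no change
So after constraint 1: D(U)={1,2,3,4,5}, size = 5

Answer: 5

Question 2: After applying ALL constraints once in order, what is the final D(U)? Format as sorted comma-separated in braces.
Constraint 1 (U != Z) on D(U)={1,2,3,4,5} D(Z)={1,2,3}: no change
Constraint 2 (Z != U) on D(Z)={1,2,3} D(U)={1,2,3,4,5}: no change
Constraint 3 (Y < Z) on D(Y)={1,2,3} D(Z)={1,2,3}: Y {1,2,3}->{1,2}; Z {1,2,3}->{2,3}
Constraint 4 (U + Y = Z) on D(U)={1,2,3,4,5} D(Y)={1,2} D(Z)={2,3}: U {1,2,3,4,5}->{1,2}
So after all 4 constraints: D(U) = {1,2}

Answer: {1,2}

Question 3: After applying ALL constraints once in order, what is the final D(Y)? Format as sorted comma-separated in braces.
Answer: {1,2}

Derivation:
Constraint 1 (U != Z) on D(U)={1,2,3,4,5} D(Z)={1,2,3}: no change
Constraint 2 (Z != U) on D(Z)={1,2,3} D(U)={1,2,3,4,5}: no change
Constraint 3 (Y < Z) on D(Y)={1,2,3} D(Z)={1,2,3}: Y {1,2,3}->{1,2}; Z {1,2,3}->{2,3}
Constraint 4 (U + Y = Z) on D(U)={1,2,3,4,5} D(Y)={1,2} D(Z)={2,3}: U {1,2,3,4,5}->{1,2}
So after all 4 constraints: D(Y) = {1,2}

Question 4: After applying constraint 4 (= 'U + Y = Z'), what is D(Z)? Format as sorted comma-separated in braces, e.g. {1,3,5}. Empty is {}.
Constraint 1 (U != Z) on D(U)={1,2,3,4,5} D(Z)={1,2,3}: no change
Constraint 2 (Z != U) on D(Z)={1,2,3} D(U)={1,2,3,4,5}: no change
Constraint 3 (Y < Z) on D(Y)={1,2,3} D(Z)={1,2,3}: Y {1,2,3}->{1,2}; Z {1,2,3}->{2,3}
Constraint 4 (U + Y = Z) on D(U)={1,2,3,4,5} D(Y)={1,2} D(Z)={2,3}: U {1,2,3,4,5}->{1,2}
So after constraint 4: D(Z) = {2,3}

Answer: {2,3}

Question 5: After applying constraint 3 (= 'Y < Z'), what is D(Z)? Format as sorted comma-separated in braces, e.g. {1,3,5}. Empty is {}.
Answer: {2,3}

Derivation:
Constraint 1 (U != Z) on D(U)={1,2,3,4,5} D(Z)={1,2,3}: no change
Constraint 2 (Z != U) on D(Z)={1,2,3} D(U)={1,2,3,4,5}: no change
Constraint 3 (Y < Z) on D(Y)={1,2,3} D(Z)={1,2,3}: Y {1,2,3}->{1,2}; Z {1,2,3}->{2,3}
So after constraint 3: D(Z) = {2,3}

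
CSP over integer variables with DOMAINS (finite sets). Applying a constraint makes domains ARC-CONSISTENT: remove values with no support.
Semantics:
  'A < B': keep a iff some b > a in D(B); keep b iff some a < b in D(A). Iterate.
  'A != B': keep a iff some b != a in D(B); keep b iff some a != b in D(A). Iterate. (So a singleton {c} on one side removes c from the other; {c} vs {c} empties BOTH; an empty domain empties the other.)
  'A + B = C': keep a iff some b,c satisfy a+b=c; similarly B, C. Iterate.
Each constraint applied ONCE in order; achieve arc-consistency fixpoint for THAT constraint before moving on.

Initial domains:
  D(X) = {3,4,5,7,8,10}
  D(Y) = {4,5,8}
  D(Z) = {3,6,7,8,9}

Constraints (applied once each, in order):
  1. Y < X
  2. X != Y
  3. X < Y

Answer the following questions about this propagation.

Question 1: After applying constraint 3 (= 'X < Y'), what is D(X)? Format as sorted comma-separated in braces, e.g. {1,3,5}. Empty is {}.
Answer: {5,7}

Derivation:
Constraint 1 (Y < X) on D(Y)={4,5,8} D(X)={3,4,5,7,8,10}: X {3,4,5,7,8,10}->{5,7,8,10}
Constraint 2 (X != Y) on D(X)={5,7,8,10} D(Y)={4,5,8}: no change
Constraint 3 (X < Y) on D(X)={5,7,8,10} D(Y)={4,5,8}: X {5,7,8,10}->{5,7}; Y {4,5,8}->{8}
So after constraint 3: D(X) = {5,7}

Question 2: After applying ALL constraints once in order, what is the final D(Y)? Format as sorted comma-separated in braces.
Answer: {8}

Derivation:
Constraint 1 (Y < X) on D(Y)={4,5,8} D(X)={3,4,5,7,8,10}: X {3,4,5,7,8,10}->{5,7,8,10}
Constraint 2 (X != Y) on D(X)={5,7,8,10} D(Y)={4,5,8}: no change
Constraint 3 (X < Y) on D(X)={5,7,8,10} D(Y)={4,5,8}: X {5,7,8,10}->{5,7}; Y {4,5,8}->{8}
So after all 3 constraints: D(Y) = {8}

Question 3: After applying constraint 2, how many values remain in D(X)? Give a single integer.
Constraint 1 (Y < X) on D(Y)={4,5,8} D(X)={3,4,5,7,8,10}: X {3,4,5,7,8,10}->{5,7,8,10}
Constraint 2 (X != Y) on D(X)={5,7,8,10} D(Y)={4,5,8}: no change
So after constraint 2: D(X)={5,7,8,10}, size = 4

Answer: 4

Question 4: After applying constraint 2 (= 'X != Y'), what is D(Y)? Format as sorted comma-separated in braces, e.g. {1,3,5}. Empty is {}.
Constraint 1 (Y < X) on D(Y)={4,5,8} D(X)={3,4,5,7,8,10}: X {3,4,5,7,8,10}->{5,7,8,10}
Constraint 2 (X != Y) on D(X)={5,7,8,10} D(Y)={4,5,8}: no change
So after constraint 2: D(Y) = {4,5,8}

Answer: {4,5,8}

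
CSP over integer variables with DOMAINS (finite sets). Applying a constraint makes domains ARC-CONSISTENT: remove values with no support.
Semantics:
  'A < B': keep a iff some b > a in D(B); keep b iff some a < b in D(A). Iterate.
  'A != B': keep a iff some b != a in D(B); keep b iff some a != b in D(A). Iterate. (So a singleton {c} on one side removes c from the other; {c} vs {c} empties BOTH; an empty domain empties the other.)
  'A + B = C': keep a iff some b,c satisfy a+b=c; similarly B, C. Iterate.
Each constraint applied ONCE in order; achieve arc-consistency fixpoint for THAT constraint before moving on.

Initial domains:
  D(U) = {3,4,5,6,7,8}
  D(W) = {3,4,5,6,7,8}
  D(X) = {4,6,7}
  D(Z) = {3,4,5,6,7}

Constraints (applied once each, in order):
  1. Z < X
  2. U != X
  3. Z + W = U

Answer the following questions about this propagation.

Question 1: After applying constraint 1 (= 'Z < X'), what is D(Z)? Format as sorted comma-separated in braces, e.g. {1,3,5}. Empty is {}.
Constraint 1 (Z < X) on D(Z)={3,4,5,6,7} D(X)={4,6,7}: Z {3,4,5,6,7}->{3,4,5,6}
So after constraint 1: D(Z) = {3,4,5,6}

Answer: {3,4,5,6}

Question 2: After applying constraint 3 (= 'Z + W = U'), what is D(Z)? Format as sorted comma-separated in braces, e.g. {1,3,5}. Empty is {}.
Constraint 1 (Z < X) on D(Z)={3,4,5,6,7} D(X)={4,6,7}: Z {3,4,5,6,7}->{3,4,5,6}
Constraint 2 (U != X) on D(U)={3,4,5,6,7,8} D(X)={4,6,7}: no change
Constraint 3 (Z + W = U) on D(Z)={3,4,5,6} D(W)={3,4,5,6,7,8} D(U)={3,4,5,6,7,8}: Z {3,4,5,6}->{3,4,5}; W {3,4,5,6,7,8}->{3,4,5}; U {3,4,5,6,7,8}->{6,7,8}
So after constraint 3: D(Z) = {3,4,5}

Answer: {3,4,5}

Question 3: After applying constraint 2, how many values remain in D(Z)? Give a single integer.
Answer: 4

Derivation:
Constraint 1 (Z < X) on D(Z)={3,4,5,6,7} D(X)={4,6,7}: Z {3,4,5,6,7}->{3,4,5,6}
Constraint 2 (U != X) on D(U)={3,4,5,6,7,8} D(X)={4,6,7}: no change
So after constraint 2: D(Z)={3,4,5,6}, size = 4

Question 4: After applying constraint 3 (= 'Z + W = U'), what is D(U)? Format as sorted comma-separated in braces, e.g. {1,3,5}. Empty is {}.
Constraint 1 (Z < X) on D(Z)={3,4,5,6,7} D(X)={4,6,7}: Z {3,4,5,6,7}->{3,4,5,6}
Constraint 2 (U != X) on D(U)={3,4,5,6,7,8} D(X)={4,6,7}: no change
Constraint 3 (Z + W = U) on D(Z)={3,4,5,6} D(W)={3,4,5,6,7,8} D(U)={3,4,5,6,7,8}: Z {3,4,5,6}->{3,4,5}; W {3,4,5,6,7,8}->{3,4,5}; U {3,4,5,6,7,8}->{6,7,8}
So after constraint 3: D(U) = {6,7,8}

Answer: {6,7,8}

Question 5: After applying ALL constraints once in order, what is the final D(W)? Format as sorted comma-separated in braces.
Answer: {3,4,5}

Derivation:
Constraint 1 (Z < X) on D(Z)={3,4,5,6,7} D(X)={4,6,7}: Z {3,4,5,6,7}->{3,4,5,6}
Constraint 2 (U != X) on D(U)={3,4,5,6,7,8} D(X)={4,6,7}: no change
Constraint 3 (Z + W = U) on D(Z)={3,4,5,6} D(W)={3,4,5,6,7,8} D(U)={3,4,5,6,7,8}: Z {3,4,5,6}->{3,4,5}; W {3,4,5,6,7,8}->{3,4,5}; U {3,4,5,6,7,8}->{6,7,8}
So after all 3 constraints: D(W) = {3,4,5}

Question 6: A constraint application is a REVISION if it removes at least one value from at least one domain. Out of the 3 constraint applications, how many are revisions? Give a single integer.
Answer: 2

Derivation:
Constraint 1 (Z < X) on D(Z)={3,4,5,6,7} D(X)={4,6,7}: Z {3,4,5,6,7}->{3,4,5,6} => REVISION
Constraint 2 (U != X) on D(U)={3,4,5,6,7,8} D(X)={4,6,7}: no change => not a revision
Constraint 3 (Z + W = U) on D(Z)={3,4,5,6} D(W)={3,4,5,6,7,8} D(U)={3,4,5,6,7,8}: Z {3,4,5,6}->{3,4,5}; W {3,4,5,6,7,8}->{3,4,5}; U {3,4,5,6,7,8}->{6,7,8} => REVISION
Total revisions = 2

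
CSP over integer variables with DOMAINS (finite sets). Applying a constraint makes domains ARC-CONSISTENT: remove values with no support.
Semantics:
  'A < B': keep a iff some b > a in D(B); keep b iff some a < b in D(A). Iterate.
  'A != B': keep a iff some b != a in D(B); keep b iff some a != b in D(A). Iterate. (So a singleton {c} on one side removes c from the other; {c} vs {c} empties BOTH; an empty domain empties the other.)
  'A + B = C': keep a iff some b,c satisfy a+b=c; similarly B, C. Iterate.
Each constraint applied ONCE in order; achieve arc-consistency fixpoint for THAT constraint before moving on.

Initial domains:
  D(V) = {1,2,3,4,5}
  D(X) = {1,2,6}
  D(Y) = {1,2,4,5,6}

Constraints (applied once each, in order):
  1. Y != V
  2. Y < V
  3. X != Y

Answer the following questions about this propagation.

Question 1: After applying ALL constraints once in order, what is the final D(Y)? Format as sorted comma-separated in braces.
Answer: {1,2,4}

Derivation:
Constraint 1 (Y != V) on D(Y)={1,2,4,5,6} D(V)={1,2,3,4,5}: no change
Constraint 2 (Y < V) on D(Y)={1,2,4,5,6} D(V)={1,2,3,4,5}: Y {1,2,4,5,6}->{1,2,4}; V {1,2,3,4,5}->{2,3,4,5}
Constraint 3 (X != Y) on D(X)={1,2,6} D(Y)={1,2,4}: no change
So after all 3 constraints: D(Y) = {1,2,4}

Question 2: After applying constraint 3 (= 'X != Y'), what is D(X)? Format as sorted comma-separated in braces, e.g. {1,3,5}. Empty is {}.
Answer: {1,2,6}

Derivation:
Constraint 1 (Y != V) on D(Y)={1,2,4,5,6} D(V)={1,2,3,4,5}: no change
Constraint 2 (Y < V) on D(Y)={1,2,4,5,6} D(V)={1,2,3,4,5}: Y {1,2,4,5,6}->{1,2,4}; V {1,2,3,4,5}->{2,3,4,5}
Constraint 3 (X != Y) on D(X)={1,2,6} D(Y)={1,2,4}: no change
So after constraint 3: D(X) = {1,2,6}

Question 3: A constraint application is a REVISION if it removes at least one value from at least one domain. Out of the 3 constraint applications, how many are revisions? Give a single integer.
Answer: 1

Derivation:
Constraint 1 (Y != V) on D(Y)={1,2,4,5,6} D(V)={1,2,3,4,5}: no change => not a revision
Constraint 2 (Y < V) on D(Y)={1,2,4,5,6} D(V)={1,2,3,4,5}: Y {1,2,4,5,6}->{1,2,4}; V {1,2,3,4,5}->{2,3,4,5} => REVISION
Constraint 3 (X != Y) on D(X)={1,2,6} D(Y)={1,2,4}: no change => not a revision
Total revisions = 1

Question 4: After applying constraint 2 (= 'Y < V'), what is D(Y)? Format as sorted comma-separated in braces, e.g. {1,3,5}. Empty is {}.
Constraint 1 (Y != V) on D(Y)={1,2,4,5,6} D(V)={1,2,3,4,5}: no change
Constraint 2 (Y < V) on D(Y)={1,2,4,5,6} D(V)={1,2,3,4,5}: Y {1,2,4,5,6}->{1,2,4}; V {1,2,3,4,5}->{2,3,4,5}
So after constraint 2: D(Y) = {1,2,4}

Answer: {1,2,4}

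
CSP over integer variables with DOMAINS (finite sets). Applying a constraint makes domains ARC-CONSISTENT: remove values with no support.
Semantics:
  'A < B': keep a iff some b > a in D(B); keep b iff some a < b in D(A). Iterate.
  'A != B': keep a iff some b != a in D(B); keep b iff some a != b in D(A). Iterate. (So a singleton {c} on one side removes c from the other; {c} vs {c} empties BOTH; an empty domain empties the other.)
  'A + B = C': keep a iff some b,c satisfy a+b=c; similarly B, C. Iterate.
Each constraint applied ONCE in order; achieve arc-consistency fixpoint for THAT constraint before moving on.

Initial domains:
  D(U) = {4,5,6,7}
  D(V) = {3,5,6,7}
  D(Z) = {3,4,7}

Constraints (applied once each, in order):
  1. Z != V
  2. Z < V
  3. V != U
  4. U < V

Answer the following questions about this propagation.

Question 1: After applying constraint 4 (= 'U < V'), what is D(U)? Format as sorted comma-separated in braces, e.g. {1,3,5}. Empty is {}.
Answer: {4,5,6}

Derivation:
Constraint 1 (Z != V) on D(Z)={3,4,7} D(V)={3,5,6,7}: no change
Constraint 2 (Z < V) on D(Z)={3,4,7} D(V)={3,5,6,7}: Z {3,4,7}->{3,4}; V {3,5,6,7}->{5,6,7}
Constraint 3 (V != U) on D(V)={5,6,7} D(U)={4,5,6,7}: no change
Constraint 4 (U < V) on D(U)={4,5,6,7} D(V)={5,6,7}: U {4,5,6,7}->{4,5,6}
So after constraint 4: D(U) = {4,5,6}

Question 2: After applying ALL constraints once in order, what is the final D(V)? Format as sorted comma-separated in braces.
Constraint 1 (Z != V) on D(Z)={3,4,7} D(V)={3,5,6,7}: no change
Constraint 2 (Z < V) on D(Z)={3,4,7} D(V)={3,5,6,7}: Z {3,4,7}->{3,4}; V {3,5,6,7}->{5,6,7}
Constraint 3 (V != U) on D(V)={5,6,7} D(U)={4,5,6,7}: no change
Constraint 4 (U < V) on D(U)={4,5,6,7} D(V)={5,6,7}: U {4,5,6,7}->{4,5,6}
So after all 4 constraints: D(V) = {5,6,7}

Answer: {5,6,7}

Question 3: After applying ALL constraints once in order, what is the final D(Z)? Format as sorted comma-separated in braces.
Answer: {3,4}

Derivation:
Constraint 1 (Z != V) on D(Z)={3,4,7} D(V)={3,5,6,7}: no change
Constraint 2 (Z < V) on D(Z)={3,4,7} D(V)={3,5,6,7}: Z {3,4,7}->{3,4}; V {3,5,6,7}->{5,6,7}
Constraint 3 (V != U) on D(V)={5,6,7} D(U)={4,5,6,7}: no change
Constraint 4 (U < V) on D(U)={4,5,6,7} D(V)={5,6,7}: U {4,5,6,7}->{4,5,6}
So after all 4 constraints: D(Z) = {3,4}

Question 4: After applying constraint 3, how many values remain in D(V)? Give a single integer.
Constraint 1 (Z != V) on D(Z)={3,4,7} D(V)={3,5,6,7}: no change
Constraint 2 (Z < V) on D(Z)={3,4,7} D(V)={3,5,6,7}: Z {3,4,7}->{3,4}; V {3,5,6,7}->{5,6,7}
Constraint 3 (V != U) on D(V)={5,6,7} D(U)={4,5,6,7}: no change
So after constraint 3: D(V)={5,6,7}, size = 3

Answer: 3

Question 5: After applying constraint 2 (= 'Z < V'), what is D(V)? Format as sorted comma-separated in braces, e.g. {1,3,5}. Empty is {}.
Constraint 1 (Z != V) on D(Z)={3,4,7} D(V)={3,5,6,7}: no change
Constraint 2 (Z < V) on D(Z)={3,4,7} D(V)={3,5,6,7}: Z {3,4,7}->{3,4}; V {3,5,6,7}->{5,6,7}
So after constraint 2: D(V) = {5,6,7}

Answer: {5,6,7}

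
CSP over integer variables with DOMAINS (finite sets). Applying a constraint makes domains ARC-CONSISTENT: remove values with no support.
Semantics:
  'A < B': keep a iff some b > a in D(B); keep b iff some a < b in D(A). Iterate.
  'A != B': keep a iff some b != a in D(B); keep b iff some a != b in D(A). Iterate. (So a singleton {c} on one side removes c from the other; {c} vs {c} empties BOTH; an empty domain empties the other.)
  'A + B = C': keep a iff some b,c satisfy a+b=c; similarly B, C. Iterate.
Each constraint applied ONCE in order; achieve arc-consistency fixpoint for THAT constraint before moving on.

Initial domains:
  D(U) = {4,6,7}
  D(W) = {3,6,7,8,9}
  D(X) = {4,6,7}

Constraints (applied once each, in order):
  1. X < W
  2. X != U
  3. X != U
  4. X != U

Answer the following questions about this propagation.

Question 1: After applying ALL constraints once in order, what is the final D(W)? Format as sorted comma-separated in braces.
Constraint 1 (X < W) on D(X)={4,6,7} D(W)={3,6,7,8,9}: W {3,6,7,8,9}->{6,7,8,9}
Constraint 2 (X != U) on D(X)={4,6,7} D(U)={4,6,7}: no change
Constraint 3 (X != U) on D(X)={4,6,7} D(U)={4,6,7}: no change
Constraint 4 (X != U) on D(X)={4,6,7} D(U)={4,6,7}: no change
So after all 4 constraints: D(W) = {6,7,8,9}

Answer: {6,7,8,9}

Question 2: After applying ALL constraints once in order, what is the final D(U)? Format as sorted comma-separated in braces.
Constraint 1 (X < W) on D(X)={4,6,7} D(W)={3,6,7,8,9}: W {3,6,7,8,9}->{6,7,8,9}
Constraint 2 (X != U) on D(X)={4,6,7} D(U)={4,6,7}: no change
Constraint 3 (X != U) on D(X)={4,6,7} D(U)={4,6,7}: no change
Constraint 4 (X != U) on D(X)={4,6,7} D(U)={4,6,7}: no change
So after all 4 constraints: D(U) = {4,6,7}

Answer: {4,6,7}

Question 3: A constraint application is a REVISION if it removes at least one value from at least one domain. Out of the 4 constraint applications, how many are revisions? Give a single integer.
Answer: 1

Derivation:
Constraint 1 (X < W) on D(X)={4,6,7} D(W)={3,6,7,8,9}: W {3,6,7,8,9}->{6,7,8,9} => REVISION
Constraint 2 (X != U) on D(X)={4,6,7} D(U)={4,6,7}: no change => not a revision
Constraint 3 (X != U) on D(X)={4,6,7} D(U)={4,6,7}: no change => not a revision
Constraint 4 (X != U) on D(X)={4,6,7} D(U)={4,6,7}: no change => not a revision
Total revisions = 1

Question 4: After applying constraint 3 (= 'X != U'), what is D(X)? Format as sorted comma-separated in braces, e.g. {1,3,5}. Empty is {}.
Answer: {4,6,7}

Derivation:
Constraint 1 (X < W) on D(X)={4,6,7} D(W)={3,6,7,8,9}: W {3,6,7,8,9}->{6,7,8,9}
Constraint 2 (X != U) on D(X)={4,6,7} D(U)={4,6,7}: no change
Constraint 3 (X != U) on D(X)={4,6,7} D(U)={4,6,7}: no change
So after constraint 3: D(X) = {4,6,7}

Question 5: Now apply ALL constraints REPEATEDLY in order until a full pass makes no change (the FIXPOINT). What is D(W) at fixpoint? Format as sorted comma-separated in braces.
pass 0 (initial): D(W)={3,6,7,8,9}
pass 1: W {3,6,7,8,9}->{6,7,8,9}
pass 2: no change
Fixpoint after 2 passes: D(W) = {6,7,8,9}

Answer: {6,7,8,9}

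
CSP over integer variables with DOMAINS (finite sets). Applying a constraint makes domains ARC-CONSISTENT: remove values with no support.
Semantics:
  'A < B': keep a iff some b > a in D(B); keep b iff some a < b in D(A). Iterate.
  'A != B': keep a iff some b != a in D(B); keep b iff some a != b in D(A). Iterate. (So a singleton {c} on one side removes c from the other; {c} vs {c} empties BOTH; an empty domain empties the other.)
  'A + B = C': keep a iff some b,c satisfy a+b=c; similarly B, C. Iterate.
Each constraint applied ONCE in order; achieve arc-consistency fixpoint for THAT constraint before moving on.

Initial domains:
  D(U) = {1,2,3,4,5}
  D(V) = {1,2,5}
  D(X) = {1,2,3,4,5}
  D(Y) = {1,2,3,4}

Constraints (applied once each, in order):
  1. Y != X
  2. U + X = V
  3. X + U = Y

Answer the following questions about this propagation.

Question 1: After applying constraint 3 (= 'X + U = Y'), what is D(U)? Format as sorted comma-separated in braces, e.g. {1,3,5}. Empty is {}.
Constraint 1 (Y != X) on D(Y)={1,2,3,4} D(X)={1,2,3,4,5}: no change
Constraint 2 (U + X = V) on D(U)={1,2,3,4,5} D(X)={1,2,3,4,5} D(V)={1,2,5}: U {1,2,3,4,5}->{1,2,3,4}; X {1,2,3,4,5}->{1,2,3,4}; V {1,2,5}->{2,5}
Constraint 3 (X + U = Y) on D(X)={1,2,3,4} D(U)={1,2,3,4} D(Y)={1,2,3,4}: X {1,2,3,4}->{1,2,3}; U {1,2,3,4}->{1,2,3}; Y {1,2,3,4}->{2,3,4}
So after constraint 3: D(U) = {1,2,3}

Answer: {1,2,3}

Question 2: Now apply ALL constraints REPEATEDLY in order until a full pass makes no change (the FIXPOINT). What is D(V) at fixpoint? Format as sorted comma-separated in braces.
pass 0 (initial): D(V)={1,2,5}
pass 1: U {1,2,3,4,5}->{1,2,3}; V {1,2,5}->{2,5}; X {1,2,3,4,5}->{1,2,3}; Y {1,2,3,4}->{2,3,4}
pass 2: no change
Fixpoint after 2 passes: D(V) = {2,5}

Answer: {2,5}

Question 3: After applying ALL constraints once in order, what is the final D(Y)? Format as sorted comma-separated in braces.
Answer: {2,3,4}

Derivation:
Constraint 1 (Y != X) on D(Y)={1,2,3,4} D(X)={1,2,3,4,5}: no change
Constraint 2 (U + X = V) on D(U)={1,2,3,4,5} D(X)={1,2,3,4,5} D(V)={1,2,5}: U {1,2,3,4,5}->{1,2,3,4}; X {1,2,3,4,5}->{1,2,3,4}; V {1,2,5}->{2,5}
Constraint 3 (X + U = Y) on D(X)={1,2,3,4} D(U)={1,2,3,4} D(Y)={1,2,3,4}: X {1,2,3,4}->{1,2,3}; U {1,2,3,4}->{1,2,3}; Y {1,2,3,4}->{2,3,4}
So after all 3 constraints: D(Y) = {2,3,4}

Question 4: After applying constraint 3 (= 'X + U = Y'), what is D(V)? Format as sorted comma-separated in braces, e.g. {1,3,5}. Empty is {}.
Constraint 1 (Y != X) on D(Y)={1,2,3,4} D(X)={1,2,3,4,5}: no change
Constraint 2 (U + X = V) on D(U)={1,2,3,4,5} D(X)={1,2,3,4,5} D(V)={1,2,5}: U {1,2,3,4,5}->{1,2,3,4}; X {1,2,3,4,5}->{1,2,3,4}; V {1,2,5}->{2,5}
Constraint 3 (X + U = Y) on D(X)={1,2,3,4} D(U)={1,2,3,4} D(Y)={1,2,3,4}: X {1,2,3,4}->{1,2,3}; U {1,2,3,4}->{1,2,3}; Y {1,2,3,4}->{2,3,4}
So after constraint 3: D(V) = {2,5}

Answer: {2,5}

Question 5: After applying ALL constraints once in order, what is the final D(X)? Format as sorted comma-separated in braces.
Answer: {1,2,3}

Derivation:
Constraint 1 (Y != X) on D(Y)={1,2,3,4} D(X)={1,2,3,4,5}: no change
Constraint 2 (U + X = V) on D(U)={1,2,3,4,5} D(X)={1,2,3,4,5} D(V)={1,2,5}: U {1,2,3,4,5}->{1,2,3,4}; X {1,2,3,4,5}->{1,2,3,4}; V {1,2,5}->{2,5}
Constraint 3 (X + U = Y) on D(X)={1,2,3,4} D(U)={1,2,3,4} D(Y)={1,2,3,4}: X {1,2,3,4}->{1,2,3}; U {1,2,3,4}->{1,2,3}; Y {1,2,3,4}->{2,3,4}
So after all 3 constraints: D(X) = {1,2,3}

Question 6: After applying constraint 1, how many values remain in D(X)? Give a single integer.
Constraint 1 (Y != X) on D(Y)={1,2,3,4} D(X)={1,2,3,4,5}: no change
So after constraint 1: D(X)={1,2,3,4,5}, size = 5

Answer: 5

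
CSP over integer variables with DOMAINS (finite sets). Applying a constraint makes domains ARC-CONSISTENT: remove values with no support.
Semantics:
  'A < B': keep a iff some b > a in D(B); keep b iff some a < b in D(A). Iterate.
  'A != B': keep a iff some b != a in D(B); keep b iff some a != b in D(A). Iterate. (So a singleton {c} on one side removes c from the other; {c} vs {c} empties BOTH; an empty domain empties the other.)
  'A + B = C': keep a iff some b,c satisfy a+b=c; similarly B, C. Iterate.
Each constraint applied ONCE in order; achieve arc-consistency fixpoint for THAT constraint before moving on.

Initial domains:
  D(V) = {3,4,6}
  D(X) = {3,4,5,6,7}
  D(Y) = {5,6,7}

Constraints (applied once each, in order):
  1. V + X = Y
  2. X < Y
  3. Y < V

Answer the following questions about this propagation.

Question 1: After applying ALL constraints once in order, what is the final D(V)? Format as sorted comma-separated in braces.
Answer: {}

Derivation:
Constraint 1 (V + X = Y) on D(V)={3,4,6} D(X)={3,4,5,6,7} D(Y)={5,6,7}: V {3,4,6}->{3,4}; X {3,4,5,6,7}->{3,4}; Y {5,6,7}->{6,7}
Constraint 2 (X < Y) on D(X)={3,4} D(Y)={6,7}: no change
Constraint 3 (Y < V) on D(Y)={6,7} D(V)={3,4}: Y {6,7}->{}; V {3,4}->{}
So after all 3 constraints: D(V) = {}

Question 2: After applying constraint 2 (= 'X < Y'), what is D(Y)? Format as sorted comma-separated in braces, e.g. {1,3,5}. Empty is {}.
Constraint 1 (V + X = Y) on D(V)={3,4,6} D(X)={3,4,5,6,7} D(Y)={5,6,7}: V {3,4,6}->{3,4}; X {3,4,5,6,7}->{3,4}; Y {5,6,7}->{6,7}
Constraint 2 (X < Y) on D(X)={3,4} D(Y)={6,7}: no change
So after constraint 2: D(Y) = {6,7}

Answer: {6,7}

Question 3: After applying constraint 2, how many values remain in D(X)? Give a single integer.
Answer: 2

Derivation:
Constraint 1 (V + X = Y) on D(V)={3,4,6} D(X)={3,4,5,6,7} D(Y)={5,6,7}: V {3,4,6}->{3,4}; X {3,4,5,6,7}->{3,4}; Y {5,6,7}->{6,7}
Constraint 2 (X < Y) on D(X)={3,4} D(Y)={6,7}: no change
So after constraint 2: D(X)={3,4}, size = 2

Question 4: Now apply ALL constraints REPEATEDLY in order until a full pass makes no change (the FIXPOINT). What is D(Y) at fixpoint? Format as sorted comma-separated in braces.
pass 0 (initial): D(Y)={5,6,7}
pass 1: V {3,4,6}->{}; X {3,4,5,6,7}->{3,4}; Y {5,6,7}->{}
pass 2: X {3,4}->{}
pass 3: no change
Fixpoint after 3 passes: D(Y) = {}

Answer: {}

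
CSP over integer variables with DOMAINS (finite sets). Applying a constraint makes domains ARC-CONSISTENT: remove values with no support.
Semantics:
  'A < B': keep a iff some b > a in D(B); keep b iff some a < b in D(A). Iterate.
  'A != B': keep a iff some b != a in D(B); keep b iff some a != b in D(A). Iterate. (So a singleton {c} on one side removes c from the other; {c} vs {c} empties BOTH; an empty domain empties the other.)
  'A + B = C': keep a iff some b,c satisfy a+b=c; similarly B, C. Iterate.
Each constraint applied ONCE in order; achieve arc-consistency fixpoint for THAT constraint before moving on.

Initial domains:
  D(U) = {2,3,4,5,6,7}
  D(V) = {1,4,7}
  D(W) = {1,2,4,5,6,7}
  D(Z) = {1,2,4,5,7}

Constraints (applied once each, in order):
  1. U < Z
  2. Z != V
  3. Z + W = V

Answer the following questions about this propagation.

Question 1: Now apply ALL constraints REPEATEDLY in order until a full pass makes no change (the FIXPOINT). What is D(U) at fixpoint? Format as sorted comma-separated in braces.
pass 0 (initial): D(U)={2,3,4,5,6,7}
pass 1: U {2,3,4,5,6,7}->{2,3,4,5,6}; V {1,4,7}->{7}; W {1,2,4,5,6,7}->{2}; Z {1,2,4,5,7}->{5}
pass 2: U {2,3,4,5,6}->{2,3,4}
pass 3: no change
Fixpoint after 3 passes: D(U) = {2,3,4}

Answer: {2,3,4}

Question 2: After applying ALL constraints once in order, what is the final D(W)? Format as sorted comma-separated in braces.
Answer: {2}

Derivation:
Constraint 1 (U < Z) on D(U)={2,3,4,5,6,7} D(Z)={1,2,4,5,7}: U {2,3,4,5,6,7}->{2,3,4,5,6}; Z {1,2,4,5,7}->{4,5,7}
Constraint 2 (Z != V) on D(Z)={4,5,7} D(V)={1,4,7}: no change
Constraint 3 (Z + W = V) on D(Z)={4,5,7} D(W)={1,2,4,5,6,7} D(V)={1,4,7}: Z {4,5,7}->{5}; W {1,2,4,5,6,7}->{2}; V {1,4,7}->{7}
So after all 3 constraints: D(W) = {2}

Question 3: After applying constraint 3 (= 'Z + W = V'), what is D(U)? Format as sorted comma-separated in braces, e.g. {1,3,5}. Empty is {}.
Answer: {2,3,4,5,6}

Derivation:
Constraint 1 (U < Z) on D(U)={2,3,4,5,6,7} D(Z)={1,2,4,5,7}: U {2,3,4,5,6,7}->{2,3,4,5,6}; Z {1,2,4,5,7}->{4,5,7}
Constraint 2 (Z != V) on D(Z)={4,5,7} D(V)={1,4,7}: no change
Constraint 3 (Z + W = V) on D(Z)={4,5,7} D(W)={1,2,4,5,6,7} D(V)={1,4,7}: Z {4,5,7}->{5}; W {1,2,4,5,6,7}->{2}; V {1,4,7}->{7}
So after constraint 3: D(U) = {2,3,4,5,6}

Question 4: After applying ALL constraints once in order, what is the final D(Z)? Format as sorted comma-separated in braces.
Answer: {5}

Derivation:
Constraint 1 (U < Z) on D(U)={2,3,4,5,6,7} D(Z)={1,2,4,5,7}: U {2,3,4,5,6,7}->{2,3,4,5,6}; Z {1,2,4,5,7}->{4,5,7}
Constraint 2 (Z != V) on D(Z)={4,5,7} D(V)={1,4,7}: no change
Constraint 3 (Z + W = V) on D(Z)={4,5,7} D(W)={1,2,4,5,6,7} D(V)={1,4,7}: Z {4,5,7}->{5}; W {1,2,4,5,6,7}->{2}; V {1,4,7}->{7}
So after all 3 constraints: D(Z) = {5}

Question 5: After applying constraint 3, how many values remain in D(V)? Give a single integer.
Constraint 1 (U < Z) on D(U)={2,3,4,5,6,7} D(Z)={1,2,4,5,7}: U {2,3,4,5,6,7}->{2,3,4,5,6}; Z {1,2,4,5,7}->{4,5,7}
Constraint 2 (Z != V) on D(Z)={4,5,7} D(V)={1,4,7}: no change
Constraint 3 (Z + W = V) on D(Z)={4,5,7} D(W)={1,2,4,5,6,7} D(V)={1,4,7}: Z {4,5,7}->{5}; W {1,2,4,5,6,7}->{2}; V {1,4,7}->{7}
So after constraint 3: D(V)={7}, size = 1

Answer: 1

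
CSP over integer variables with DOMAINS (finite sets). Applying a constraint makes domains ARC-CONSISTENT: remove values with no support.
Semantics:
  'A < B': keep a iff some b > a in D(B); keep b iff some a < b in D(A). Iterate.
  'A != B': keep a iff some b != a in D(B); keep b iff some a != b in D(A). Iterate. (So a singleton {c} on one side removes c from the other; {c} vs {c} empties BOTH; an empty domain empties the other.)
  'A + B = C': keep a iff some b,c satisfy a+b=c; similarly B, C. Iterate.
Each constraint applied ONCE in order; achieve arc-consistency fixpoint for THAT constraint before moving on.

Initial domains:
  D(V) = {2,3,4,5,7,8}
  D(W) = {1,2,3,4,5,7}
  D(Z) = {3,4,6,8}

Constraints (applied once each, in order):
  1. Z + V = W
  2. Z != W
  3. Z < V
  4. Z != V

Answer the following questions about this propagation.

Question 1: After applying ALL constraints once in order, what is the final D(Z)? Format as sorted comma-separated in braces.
Constraint 1 (Z + V = W) on D(Z)={3,4,6,8} D(V)={2,3,4,5,7,8} D(W)={1,2,3,4,5,7}: Z {3,4,6,8}->{3,4}; V {2,3,4,5,7,8}->{2,3,4}; W {1,2,3,4,5,7}->{5,7}
Constraint 2 (Z != W) on D(Z)={3,4} D(W)={5,7}: no change
Constraint 3 (Z < V) on D(Z)={3,4} D(V)={2,3,4}: Z {3,4}->{3}; V {2,3,4}->{4}
Constraint 4 (Z != V) on D(Z)={3} D(V)={4}: no change
So after all 4 constraints: D(Z) = {3}

Answer: {3}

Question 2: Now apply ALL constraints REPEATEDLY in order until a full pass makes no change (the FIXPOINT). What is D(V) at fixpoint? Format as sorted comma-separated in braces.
Answer: {4}

Derivation:
pass 0 (initial): D(V)={2,3,4,5,7,8}
pass 1: V {2,3,4,5,7,8}->{4}; W {1,2,3,4,5,7}->{5,7}; Z {3,4,6,8}->{3}
pass 2: W {5,7}->{7}
pass 3: no change
Fixpoint after 3 passes: D(V) = {4}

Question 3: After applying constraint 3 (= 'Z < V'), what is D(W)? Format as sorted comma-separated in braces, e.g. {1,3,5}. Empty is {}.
Answer: {5,7}

Derivation:
Constraint 1 (Z + V = W) on D(Z)={3,4,6,8} D(V)={2,3,4,5,7,8} D(W)={1,2,3,4,5,7}: Z {3,4,6,8}->{3,4}; V {2,3,4,5,7,8}->{2,3,4}; W {1,2,3,4,5,7}->{5,7}
Constraint 2 (Z != W) on D(Z)={3,4} D(W)={5,7}: no change
Constraint 3 (Z < V) on D(Z)={3,4} D(V)={2,3,4}: Z {3,4}->{3}; V {2,3,4}->{4}
So after constraint 3: D(W) = {5,7}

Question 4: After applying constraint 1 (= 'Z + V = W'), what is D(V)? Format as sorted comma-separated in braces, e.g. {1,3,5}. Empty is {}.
Answer: {2,3,4}

Derivation:
Constraint 1 (Z + V = W) on D(Z)={3,4,6,8} D(V)={2,3,4,5,7,8} D(W)={1,2,3,4,5,7}: Z {3,4,6,8}->{3,4}; V {2,3,4,5,7,8}->{2,3,4}; W {1,2,3,4,5,7}->{5,7}
So after constraint 1: D(V) = {2,3,4}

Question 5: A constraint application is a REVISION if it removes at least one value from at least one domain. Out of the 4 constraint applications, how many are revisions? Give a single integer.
Constraint 1 (Z + V = W) on D(Z)={3,4,6,8} D(V)={2,3,4,5,7,8} D(W)={1,2,3,4,5,7}: Z {3,4,6,8}->{3,4}; V {2,3,4,5,7,8}->{2,3,4}; W {1,2,3,4,5,7}->{5,7} => REVISION
Constraint 2 (Z != W) on D(Z)={3,4} D(W)={5,7}: no change => not a revision
Constraint 3 (Z < V) on D(Z)={3,4} D(V)={2,3,4}: Z {3,4}->{3}; V {2,3,4}->{4} => REVISION
Constraint 4 (Z != V) on D(Z)={3} D(V)={4}: no change => not a revision
Total revisions = 2

Answer: 2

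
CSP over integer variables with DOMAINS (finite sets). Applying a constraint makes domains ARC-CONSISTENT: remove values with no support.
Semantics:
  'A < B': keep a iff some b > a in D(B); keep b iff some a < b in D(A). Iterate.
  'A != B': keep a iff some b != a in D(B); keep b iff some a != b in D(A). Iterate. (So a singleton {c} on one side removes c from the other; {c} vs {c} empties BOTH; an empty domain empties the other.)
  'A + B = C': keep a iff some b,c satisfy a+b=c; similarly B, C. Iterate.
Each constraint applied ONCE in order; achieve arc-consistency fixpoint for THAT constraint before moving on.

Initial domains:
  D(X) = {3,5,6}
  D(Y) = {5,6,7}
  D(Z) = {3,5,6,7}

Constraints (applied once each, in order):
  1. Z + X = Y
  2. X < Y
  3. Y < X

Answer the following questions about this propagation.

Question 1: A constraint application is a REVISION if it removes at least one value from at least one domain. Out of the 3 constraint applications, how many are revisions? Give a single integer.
Answer: 2

Derivation:
Constraint 1 (Z + X = Y) on D(Z)={3,5,6,7} D(X)={3,5,6} D(Y)={5,6,7}: Z {3,5,6,7}->{3}; X {3,5,6}->{3}; Y {5,6,7}->{6} => REVISION
Constraint 2 (X < Y) on D(X)={3} D(Y)={6}: no change => not a revision
Constraint 3 (Y < X) on D(Y)={6} D(X)={3}: Y {6}->{}; X {3}->{} => REVISION
Total revisions = 2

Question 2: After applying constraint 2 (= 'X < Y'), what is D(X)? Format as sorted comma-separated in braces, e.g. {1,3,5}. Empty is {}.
Answer: {3}

Derivation:
Constraint 1 (Z + X = Y) on D(Z)={3,5,6,7} D(X)={3,5,6} D(Y)={5,6,7}: Z {3,5,6,7}->{3}; X {3,5,6}->{3}; Y {5,6,7}->{6}
Constraint 2 (X < Y) on D(X)={3} D(Y)={6}: no change
So after constraint 2: D(X) = {3}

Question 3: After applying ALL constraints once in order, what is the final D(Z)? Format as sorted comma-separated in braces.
Answer: {3}

Derivation:
Constraint 1 (Z + X = Y) on D(Z)={3,5,6,7} D(X)={3,5,6} D(Y)={5,6,7}: Z {3,5,6,7}->{3}; X {3,5,6}->{3}; Y {5,6,7}->{6}
Constraint 2 (X < Y) on D(X)={3} D(Y)={6}: no change
Constraint 3 (Y < X) on D(Y)={6} D(X)={3}: Y {6}->{}; X {3}->{}
So after all 3 constraints: D(Z) = {3}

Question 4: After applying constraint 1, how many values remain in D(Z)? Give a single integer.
Constraint 1 (Z + X = Y) on D(Z)={3,5,6,7} D(X)={3,5,6} D(Y)={5,6,7}: Z {3,5,6,7}->{3}; X {3,5,6}->{3}; Y {5,6,7}->{6}
So after constraint 1: D(Z)={3}, size = 1

Answer: 1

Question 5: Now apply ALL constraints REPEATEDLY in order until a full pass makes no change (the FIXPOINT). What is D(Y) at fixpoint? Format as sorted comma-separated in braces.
Answer: {}

Derivation:
pass 0 (initial): D(Y)={5,6,7}
pass 1: X {3,5,6}->{}; Y {5,6,7}->{}; Z {3,5,6,7}->{3}
pass 2: Z {3}->{}
pass 3: no change
Fixpoint after 3 passes: D(Y) = {}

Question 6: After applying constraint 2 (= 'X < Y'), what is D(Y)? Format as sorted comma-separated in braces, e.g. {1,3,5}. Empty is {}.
Answer: {6}

Derivation:
Constraint 1 (Z + X = Y) on D(Z)={3,5,6,7} D(X)={3,5,6} D(Y)={5,6,7}: Z {3,5,6,7}->{3}; X {3,5,6}->{3}; Y {5,6,7}->{6}
Constraint 2 (X < Y) on D(X)={3} D(Y)={6}: no change
So after constraint 2: D(Y) = {6}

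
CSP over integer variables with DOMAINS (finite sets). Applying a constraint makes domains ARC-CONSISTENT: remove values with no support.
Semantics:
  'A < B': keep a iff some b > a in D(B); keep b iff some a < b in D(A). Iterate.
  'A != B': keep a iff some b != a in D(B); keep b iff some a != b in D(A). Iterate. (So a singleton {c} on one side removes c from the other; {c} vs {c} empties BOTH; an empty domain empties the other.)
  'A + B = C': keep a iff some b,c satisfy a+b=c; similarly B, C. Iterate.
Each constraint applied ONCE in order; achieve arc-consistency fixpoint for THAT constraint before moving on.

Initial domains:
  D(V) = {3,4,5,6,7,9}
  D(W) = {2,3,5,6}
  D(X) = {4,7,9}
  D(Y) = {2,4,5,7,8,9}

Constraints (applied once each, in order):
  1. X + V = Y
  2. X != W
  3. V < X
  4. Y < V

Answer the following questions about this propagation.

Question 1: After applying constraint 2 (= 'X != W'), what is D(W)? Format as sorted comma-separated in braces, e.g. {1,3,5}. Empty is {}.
Answer: {2,3,5,6}

Derivation:
Constraint 1 (X + V = Y) on D(X)={4,7,9} D(V)={3,4,5,6,7,9} D(Y)={2,4,5,7,8,9}: X {4,7,9}->{4}; V {3,4,5,6,7,9}->{3,4,5}; Y {2,4,5,7,8,9}->{7,8,9}
Constraint 2 (X != W) on D(X)={4} D(W)={2,3,5,6}: no change
So after constraint 2: D(W) = {2,3,5,6}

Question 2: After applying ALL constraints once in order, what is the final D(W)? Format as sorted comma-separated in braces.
Answer: {2,3,5,6}

Derivation:
Constraint 1 (X + V = Y) on D(X)={4,7,9} D(V)={3,4,5,6,7,9} D(Y)={2,4,5,7,8,9}: X {4,7,9}->{4}; V {3,4,5,6,7,9}->{3,4,5}; Y {2,4,5,7,8,9}->{7,8,9}
Constraint 2 (X != W) on D(X)={4} D(W)={2,3,5,6}: no change
Constraint 3 (V < X) on D(V)={3,4,5} D(X)={4}: V {3,4,5}->{3}
Constraint 4 (Y < V) on D(Y)={7,8,9} D(V)={3}: Y {7,8,9}->{}; V {3}->{}
So after all 4 constraints: D(W) = {2,3,5,6}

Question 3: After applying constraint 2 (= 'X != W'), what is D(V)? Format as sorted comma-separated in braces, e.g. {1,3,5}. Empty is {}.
Answer: {3,4,5}

Derivation:
Constraint 1 (X + V = Y) on D(X)={4,7,9} D(V)={3,4,5,6,7,9} D(Y)={2,4,5,7,8,9}: X {4,7,9}->{4}; V {3,4,5,6,7,9}->{3,4,5}; Y {2,4,5,7,8,9}->{7,8,9}
Constraint 2 (X != W) on D(X)={4} D(W)={2,3,5,6}: no change
So after constraint 2: D(V) = {3,4,5}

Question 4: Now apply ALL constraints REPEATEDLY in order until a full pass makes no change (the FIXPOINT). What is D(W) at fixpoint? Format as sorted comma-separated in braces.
Answer: {}

Derivation:
pass 0 (initial): D(W)={2,3,5,6}
pass 1: V {3,4,5,6,7,9}->{}; X {4,7,9}->{4}; Y {2,4,5,7,8,9}->{}
pass 2: W {2,3,5,6}->{}; X {4}->{}
pass 3: no change
Fixpoint after 3 passes: D(W) = {}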